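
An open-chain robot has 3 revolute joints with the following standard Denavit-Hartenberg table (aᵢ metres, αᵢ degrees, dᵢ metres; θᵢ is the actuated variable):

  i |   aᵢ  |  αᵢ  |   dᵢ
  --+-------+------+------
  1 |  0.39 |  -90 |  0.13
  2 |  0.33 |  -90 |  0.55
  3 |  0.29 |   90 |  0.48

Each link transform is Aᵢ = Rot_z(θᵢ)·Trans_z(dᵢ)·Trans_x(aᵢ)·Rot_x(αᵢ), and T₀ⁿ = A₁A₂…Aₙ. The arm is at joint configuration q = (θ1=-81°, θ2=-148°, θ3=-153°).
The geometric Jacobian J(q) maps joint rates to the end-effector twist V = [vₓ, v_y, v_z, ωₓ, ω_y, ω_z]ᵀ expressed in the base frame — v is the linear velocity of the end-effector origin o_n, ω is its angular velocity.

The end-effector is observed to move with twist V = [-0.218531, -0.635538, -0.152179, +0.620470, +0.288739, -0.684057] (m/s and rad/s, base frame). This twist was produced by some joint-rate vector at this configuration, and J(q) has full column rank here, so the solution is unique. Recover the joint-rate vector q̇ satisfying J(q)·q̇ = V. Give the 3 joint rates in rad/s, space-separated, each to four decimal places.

-0.3830 0.6580 -0.3550

o_n = [0.7646, -0.4698, 0.5750]
J₁: ẑ×o_n = [0.4698, 0.7646, -0.0000], ω = ẑ
J2: z=[0.9877, 0.1564, 0.0000] o=[0.0610, -0.3852, 0.1300] → [0.0696, -0.4395, -0.1936, 0.9877, 0.1564, 0.0000]
J3: z=[0.0829, -0.5234, 0.8480] o=[0.5605, -0.0227, 0.3049] → [0.2377, 0.1507, 0.0698, 0.0829, -0.5234, 0.8480]
q̇ = J⁺·V = [-0.3830, 0.6580, -0.3550]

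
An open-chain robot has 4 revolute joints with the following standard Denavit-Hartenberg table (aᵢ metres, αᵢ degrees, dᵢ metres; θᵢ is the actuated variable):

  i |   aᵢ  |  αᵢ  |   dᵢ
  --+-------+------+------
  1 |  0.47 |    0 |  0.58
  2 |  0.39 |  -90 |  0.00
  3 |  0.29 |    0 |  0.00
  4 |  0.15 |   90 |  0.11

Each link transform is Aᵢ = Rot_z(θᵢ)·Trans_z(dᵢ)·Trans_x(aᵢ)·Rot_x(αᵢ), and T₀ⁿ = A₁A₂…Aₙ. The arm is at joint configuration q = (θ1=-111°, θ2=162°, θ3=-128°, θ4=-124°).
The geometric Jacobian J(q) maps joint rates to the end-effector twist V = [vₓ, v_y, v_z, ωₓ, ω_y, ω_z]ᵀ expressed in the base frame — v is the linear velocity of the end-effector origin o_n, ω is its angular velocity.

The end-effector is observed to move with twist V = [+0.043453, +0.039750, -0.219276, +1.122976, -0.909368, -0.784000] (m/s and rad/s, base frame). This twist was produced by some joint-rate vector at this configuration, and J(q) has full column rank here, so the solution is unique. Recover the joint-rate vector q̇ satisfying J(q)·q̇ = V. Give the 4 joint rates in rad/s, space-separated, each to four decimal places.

o_n = [-0.1500, -0.2412, 0.6659]
J₁: ẑ×o_n = [0.2412, -0.1500, 0.0000], ω = ẑ
J2: z=[0.0000, 0.0000, 1.0000] o=[-0.1684, -0.4388, 0.5800] → [-0.1975, 0.0184, 0.0000, 0.0000, 0.0000, 1.0000]
J3: z=[-0.7771, 0.6293, 0.0000] o=[0.0770, -0.1357, 0.5800] → [0.0540, 0.0667, 0.2249, -0.7771, 0.6293, 0.0000]
J4: z=[-0.7771, 0.6293, 0.0000] o=[-0.0354, -0.2744, 0.8085] → [-0.0898, -0.1109, 0.0464, -0.7771, 0.6293, 0.0000]
q̇ = J⁺·V = [-0.2700, -0.5140, -0.8530, -0.5920]

-0.2700 -0.5140 -0.8530 -0.5920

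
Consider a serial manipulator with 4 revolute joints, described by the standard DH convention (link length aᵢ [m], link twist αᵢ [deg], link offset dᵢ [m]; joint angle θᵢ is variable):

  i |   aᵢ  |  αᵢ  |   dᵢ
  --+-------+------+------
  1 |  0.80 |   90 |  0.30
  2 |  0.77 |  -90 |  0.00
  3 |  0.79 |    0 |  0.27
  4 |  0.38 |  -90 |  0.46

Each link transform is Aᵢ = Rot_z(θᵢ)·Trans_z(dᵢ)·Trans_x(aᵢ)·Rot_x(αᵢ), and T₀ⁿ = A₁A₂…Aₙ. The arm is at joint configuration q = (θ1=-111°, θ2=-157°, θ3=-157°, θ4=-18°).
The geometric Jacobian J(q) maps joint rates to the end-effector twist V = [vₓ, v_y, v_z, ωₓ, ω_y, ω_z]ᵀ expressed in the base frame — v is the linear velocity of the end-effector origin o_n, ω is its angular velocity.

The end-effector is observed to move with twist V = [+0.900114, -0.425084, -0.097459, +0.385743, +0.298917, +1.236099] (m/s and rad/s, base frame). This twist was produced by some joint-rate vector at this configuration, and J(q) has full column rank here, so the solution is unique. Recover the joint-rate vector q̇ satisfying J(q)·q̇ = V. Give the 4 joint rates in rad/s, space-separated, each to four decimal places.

0.2530 -0.2530 -0.3240 -0.7440

o_n = [-0.8188, -1.1792, -0.2408]
J₁: ẑ×o_n = [1.1792, -0.8188, 0.0000], ω = ẑ
J2: z=[-0.9336, 0.3584, 0.0000] o=[-0.2867, -0.7469, 0.3000] → [-0.1938, -0.5049, 0.5943, -0.9336, 0.3584, 0.0000]
J3: z=[-0.1400, -0.3648, -0.9205] o=[-0.0327, -0.0852, -0.0009] → [-0.9196, 0.6900, -0.1336, -0.1400, -0.3648, -0.9205]
J4: z=[-0.1400, -0.3648, -0.9205] o=[-0.5986, -0.6980, 0.0347] → [-0.3425, 0.1641, -0.0129, -0.1400, -0.3648, -0.9205]
q̇ = J⁺·V = [0.2530, -0.2530, -0.3240, -0.7440]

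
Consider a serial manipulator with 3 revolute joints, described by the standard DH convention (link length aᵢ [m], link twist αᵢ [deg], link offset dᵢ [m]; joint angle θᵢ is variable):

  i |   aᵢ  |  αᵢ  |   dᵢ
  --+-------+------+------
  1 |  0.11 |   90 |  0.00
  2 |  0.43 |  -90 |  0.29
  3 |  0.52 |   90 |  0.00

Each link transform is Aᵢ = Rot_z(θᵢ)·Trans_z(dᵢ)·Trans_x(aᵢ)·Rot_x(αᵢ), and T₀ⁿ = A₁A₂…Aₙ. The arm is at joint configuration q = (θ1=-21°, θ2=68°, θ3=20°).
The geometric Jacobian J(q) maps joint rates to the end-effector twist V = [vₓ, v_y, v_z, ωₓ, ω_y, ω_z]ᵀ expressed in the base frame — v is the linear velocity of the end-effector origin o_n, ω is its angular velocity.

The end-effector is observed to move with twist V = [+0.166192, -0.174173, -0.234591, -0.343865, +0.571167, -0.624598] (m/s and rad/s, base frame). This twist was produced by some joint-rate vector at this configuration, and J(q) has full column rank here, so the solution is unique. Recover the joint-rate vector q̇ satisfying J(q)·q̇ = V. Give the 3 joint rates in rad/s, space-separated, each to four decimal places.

-0.8370 -0.4100 0.5670

o_n = [0.3838, -0.2674, 0.8517]
J₁: ẑ×o_n = [0.2674, 0.3838, -0.0000], ω = ẑ
J2: z=[-0.3584, -0.9336, 0.0000] o=[0.1027, -0.0394, 0.0000] → [-0.7952, 0.3052, 0.3441, -0.3584, -0.9336, 0.0000]
J3: z=[-0.8656, 0.3323, 0.3746] o=[0.1491, -0.3679, 0.3987] → [0.1129, 0.4801, -0.1649, -0.8656, 0.3323, 0.3746]
q̇ = J⁺·V = [-0.8370, -0.4100, 0.5670]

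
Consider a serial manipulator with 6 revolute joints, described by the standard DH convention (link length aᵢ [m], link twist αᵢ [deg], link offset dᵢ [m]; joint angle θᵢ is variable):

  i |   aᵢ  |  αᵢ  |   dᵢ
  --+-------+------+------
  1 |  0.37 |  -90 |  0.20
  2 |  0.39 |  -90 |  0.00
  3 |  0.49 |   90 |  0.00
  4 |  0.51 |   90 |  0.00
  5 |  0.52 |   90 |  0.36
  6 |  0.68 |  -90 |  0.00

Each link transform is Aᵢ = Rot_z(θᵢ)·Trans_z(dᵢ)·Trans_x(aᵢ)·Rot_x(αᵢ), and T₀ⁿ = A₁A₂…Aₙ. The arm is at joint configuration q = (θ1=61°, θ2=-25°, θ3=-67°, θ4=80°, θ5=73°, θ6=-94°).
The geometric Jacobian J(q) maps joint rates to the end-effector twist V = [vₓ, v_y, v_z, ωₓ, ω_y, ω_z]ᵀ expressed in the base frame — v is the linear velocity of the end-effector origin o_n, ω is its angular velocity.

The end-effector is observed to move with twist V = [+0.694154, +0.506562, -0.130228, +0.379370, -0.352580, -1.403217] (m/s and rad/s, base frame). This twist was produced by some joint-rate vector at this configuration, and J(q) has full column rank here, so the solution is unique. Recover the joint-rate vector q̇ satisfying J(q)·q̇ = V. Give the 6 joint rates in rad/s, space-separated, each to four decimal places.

o_n = [-0.0275, 0.8635, -0.3919]
J₁: ẑ×o_n = [-0.8635, -0.0275, 0.0000], ω = ẑ
J2: z=[-0.8746, 0.4848, 0.0000] o=[0.1794, 0.3236, 0.2000] → [-0.2869, -0.5177, -0.3719, -0.8746, 0.4848, 0.0000]
J3: z=[0.2049, 0.3696, -0.9063] o=[0.3507, 0.6328, 0.3648] → [-0.0706, 0.4978, 0.1871, 0.2049, 0.3696, -0.9063]
J4: z=[-0.7462, -0.5402, -0.3890] o=[0.0404, 1.0032, 0.4457] → [0.3982, -0.5986, 0.0676, -0.7462, -0.5402, -0.3890]
J5: z=[-0.6594, 0.6803, 0.3200] o=[0.0872, 1.2558, 0.0052] → [-0.1446, -0.2985, 0.3366, -0.6594, 0.6803, 0.3200]
J6: z=[0.3059, 0.6316, -0.7124] o=[-0.5073, 1.3074, -0.2044] → [-0.4346, -0.2845, -0.4389, 0.3059, 0.6316, -0.7124]
q̇ = J⁺·V = [-0.6680, 0.2100, 0.6660, 0.0520, -0.8000, -0.2030]

-0.6680 0.2100 0.6660 0.0520 -0.8000 -0.2030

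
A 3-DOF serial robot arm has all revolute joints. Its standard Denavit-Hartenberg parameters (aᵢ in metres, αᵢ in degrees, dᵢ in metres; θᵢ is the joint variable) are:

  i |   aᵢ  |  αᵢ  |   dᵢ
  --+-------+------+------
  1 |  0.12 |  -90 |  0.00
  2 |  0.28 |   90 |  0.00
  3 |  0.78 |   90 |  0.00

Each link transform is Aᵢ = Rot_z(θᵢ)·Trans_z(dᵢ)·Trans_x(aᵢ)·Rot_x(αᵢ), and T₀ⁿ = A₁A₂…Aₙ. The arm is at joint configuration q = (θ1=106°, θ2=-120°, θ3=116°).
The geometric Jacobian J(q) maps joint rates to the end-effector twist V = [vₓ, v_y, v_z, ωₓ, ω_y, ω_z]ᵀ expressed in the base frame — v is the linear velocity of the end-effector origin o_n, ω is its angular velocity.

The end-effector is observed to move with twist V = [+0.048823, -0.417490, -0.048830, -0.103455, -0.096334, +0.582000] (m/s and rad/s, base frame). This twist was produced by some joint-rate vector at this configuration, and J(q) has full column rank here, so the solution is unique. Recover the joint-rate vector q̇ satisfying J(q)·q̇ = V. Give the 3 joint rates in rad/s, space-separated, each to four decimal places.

0.6190 0.1260 0.0740

o_n = [-0.7155, -0.0481, -0.0536]
J₁: ẑ×o_n = [0.0481, -0.7155, 0.0000], ω = ẑ
J2: z=[-0.9613, -0.2756, 0.0000] o=[-0.0331, 0.1154, 0.0000] → [0.0148, -0.0516, -0.0310, -0.9613, -0.2756, 0.0000]
J3: z=[0.2387, -0.8325, -0.5000] o=[0.0055, -0.0192, 0.2425] → [0.2321, 0.4312, -0.6071, 0.2387, -0.8325, -0.5000]
q̇ = J⁺·V = [0.6190, 0.1260, 0.0740]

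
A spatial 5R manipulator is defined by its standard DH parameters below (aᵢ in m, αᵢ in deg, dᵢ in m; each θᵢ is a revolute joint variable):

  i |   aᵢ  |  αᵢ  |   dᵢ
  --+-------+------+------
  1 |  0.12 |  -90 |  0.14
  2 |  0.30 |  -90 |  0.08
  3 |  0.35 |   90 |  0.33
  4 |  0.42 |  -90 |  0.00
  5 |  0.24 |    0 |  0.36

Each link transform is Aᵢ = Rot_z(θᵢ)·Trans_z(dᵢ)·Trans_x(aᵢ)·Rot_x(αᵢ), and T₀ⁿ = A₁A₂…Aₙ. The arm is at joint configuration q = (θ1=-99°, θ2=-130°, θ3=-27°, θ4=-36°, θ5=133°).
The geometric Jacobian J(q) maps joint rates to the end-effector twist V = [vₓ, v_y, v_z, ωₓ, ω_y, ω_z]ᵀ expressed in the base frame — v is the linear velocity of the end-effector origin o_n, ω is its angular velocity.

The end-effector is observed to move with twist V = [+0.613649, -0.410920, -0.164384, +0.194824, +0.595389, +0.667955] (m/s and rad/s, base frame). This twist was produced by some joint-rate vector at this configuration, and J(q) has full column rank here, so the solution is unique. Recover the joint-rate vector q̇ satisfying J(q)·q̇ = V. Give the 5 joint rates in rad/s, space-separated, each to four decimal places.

o_n = [0.3013, 0.1588, 1.2582]
J₁: ẑ×o_n = [-0.1588, 0.3013, 0.0000], ω = ẑ
J2: z=[0.9877, -0.1564, 0.0000] o=[-0.0188, -0.1185, 0.1400] → [-0.1749, -1.1044, 0.3240, 0.9877, -0.1564, 0.0000]
J3: z=[-0.1198, -0.7566, 0.6428] o=[0.0904, 0.0594, 0.3698] → [-0.7360, 0.2420, 0.1476, -0.1198, -0.7566, 0.6428]
J4: z=[0.8344, -0.4276, -0.3478] o=[0.2392, -0.0171, 0.8208] → [-0.1258, -0.3865, 0.1734, 0.8344, -0.4276, -0.3478]
J5: z=[0.2193, -0.3214, 0.9212] o=[0.4515, 0.3377, 0.8941] → [0.0478, -0.2183, -0.0875, 0.2193, -0.3214, 0.9212]
q̇ = J⁺·V = [0.4480, 0.3260, -0.8850, -0.4590, 0.6830]

0.4480 0.3260 -0.8850 -0.4590 0.6830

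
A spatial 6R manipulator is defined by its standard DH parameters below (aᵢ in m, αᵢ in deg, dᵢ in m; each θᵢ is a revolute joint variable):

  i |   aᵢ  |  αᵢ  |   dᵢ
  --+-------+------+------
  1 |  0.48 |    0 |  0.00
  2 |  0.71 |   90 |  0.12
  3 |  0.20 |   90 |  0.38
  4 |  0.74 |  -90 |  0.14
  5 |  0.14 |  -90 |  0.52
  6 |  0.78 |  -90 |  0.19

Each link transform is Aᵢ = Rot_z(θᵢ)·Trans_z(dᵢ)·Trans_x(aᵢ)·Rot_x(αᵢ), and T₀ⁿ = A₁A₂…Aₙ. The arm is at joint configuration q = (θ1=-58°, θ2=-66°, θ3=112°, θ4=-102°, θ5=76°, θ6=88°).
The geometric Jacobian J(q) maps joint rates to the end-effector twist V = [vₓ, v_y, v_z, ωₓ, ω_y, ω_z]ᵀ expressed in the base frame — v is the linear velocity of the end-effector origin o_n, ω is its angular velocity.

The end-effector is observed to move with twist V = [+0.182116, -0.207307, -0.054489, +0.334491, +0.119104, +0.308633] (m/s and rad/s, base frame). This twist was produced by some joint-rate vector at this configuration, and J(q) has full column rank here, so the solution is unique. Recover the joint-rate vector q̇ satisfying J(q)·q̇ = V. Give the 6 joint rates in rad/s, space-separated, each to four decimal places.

0.0150 0.5360 -0.5710 -0.2740 -0.1900 0.3380

o_n = [-0.0209, -1.0818, -0.0704]
J₁: ẑ×o_n = [1.0818, -0.0209, 0.0000], ω = ẑ
J2: z=[0.0000, 0.0000, 1.0000] o=[0.2544, -0.4071, 0.0000] → [0.6748, -0.2753, 0.0000, 0.0000, 0.0000, 1.0000]
J3: z=[-0.8290, 0.5592, 0.0000] o=[-0.1427, -0.9957, 0.1200] → [-0.1065, -0.1578, 0.0033, -0.8290, 0.5592, 0.0000]
J4: z=[-0.5185, -0.7687, 0.3746] o=[-0.4158, -0.7211, 0.3054] → [0.4240, -0.0469, 0.4906, -0.5185, -0.7687, 0.3746]
J5: z=[0.3773, 0.1875, 0.9069] o=[0.0795, -1.2812, 0.2152] → [-0.2344, 0.0167, 0.0940, 0.3773, 0.1875, 0.9069]
J6: z=[-0.6191, 0.7793, 0.0964] o=[0.3721, -1.1000, 0.6294] → [-0.5471, -0.4712, 0.2950, -0.6191, 0.7793, 0.0964]
q̇ = J⁺·V = [0.0150, 0.5360, -0.5710, -0.2740, -0.1900, 0.3380]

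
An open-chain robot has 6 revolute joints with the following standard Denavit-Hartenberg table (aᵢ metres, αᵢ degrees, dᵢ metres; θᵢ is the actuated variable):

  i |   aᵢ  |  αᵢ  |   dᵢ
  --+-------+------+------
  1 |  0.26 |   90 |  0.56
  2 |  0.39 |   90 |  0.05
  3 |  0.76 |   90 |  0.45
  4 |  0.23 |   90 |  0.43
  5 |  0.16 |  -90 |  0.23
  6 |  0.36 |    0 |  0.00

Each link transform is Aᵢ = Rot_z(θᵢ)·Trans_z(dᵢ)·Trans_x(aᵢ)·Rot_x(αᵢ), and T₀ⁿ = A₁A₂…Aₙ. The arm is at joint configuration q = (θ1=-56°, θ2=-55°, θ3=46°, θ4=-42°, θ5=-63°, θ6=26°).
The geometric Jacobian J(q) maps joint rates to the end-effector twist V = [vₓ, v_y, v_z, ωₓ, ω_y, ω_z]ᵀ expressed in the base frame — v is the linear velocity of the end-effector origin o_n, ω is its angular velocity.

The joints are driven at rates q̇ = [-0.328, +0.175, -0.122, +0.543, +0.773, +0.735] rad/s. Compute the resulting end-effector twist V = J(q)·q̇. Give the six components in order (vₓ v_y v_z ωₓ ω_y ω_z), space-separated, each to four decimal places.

-0.2280 -0.3667 -0.5392 1.0932 -0.8054 -0.1764

o_n = [-0.2061, -1.1302, -0.4088]
J₁: ẑ×o_n = [1.1302, -0.2061, 0.0000], ω = ẑ
J2: z=[-0.8290, -0.5592, 0.0000] o=[0.1454, -0.2155, 0.5600] → [0.5418, -0.8032, 0.5617, -0.8290, -0.5592, 0.0000]
J3: z=[-0.4581, 0.6791, -0.5736] o=[0.2290, -0.4290, 0.2405] → [-0.8432, -0.0479, 0.6167, -0.4581, 0.6791, -0.5736]
J4: z=[0.8066, 0.0464, -0.5892] o=[-0.2610, -0.6801, -0.4500] → [-0.2633, -0.0656, -0.3656, 0.8066, 0.0464, -0.5892]
J5: z=[0.5904, -0.0145, 0.8070] o=[0.0925, -0.8899, -0.7124] → [0.1895, -0.4202, -0.1462, 0.5904, -0.0145, 0.8070]
J6: z=[0.3919, -0.8689, -0.3023] o=[0.1154, -0.9724, -0.4456] → [-0.0797, 0.0828, -0.3412, 0.3919, -0.8689, -0.3023]
V = J·q̇ = [-0.2280, -0.3667, -0.5392, 1.0932, -0.8054, -0.1764]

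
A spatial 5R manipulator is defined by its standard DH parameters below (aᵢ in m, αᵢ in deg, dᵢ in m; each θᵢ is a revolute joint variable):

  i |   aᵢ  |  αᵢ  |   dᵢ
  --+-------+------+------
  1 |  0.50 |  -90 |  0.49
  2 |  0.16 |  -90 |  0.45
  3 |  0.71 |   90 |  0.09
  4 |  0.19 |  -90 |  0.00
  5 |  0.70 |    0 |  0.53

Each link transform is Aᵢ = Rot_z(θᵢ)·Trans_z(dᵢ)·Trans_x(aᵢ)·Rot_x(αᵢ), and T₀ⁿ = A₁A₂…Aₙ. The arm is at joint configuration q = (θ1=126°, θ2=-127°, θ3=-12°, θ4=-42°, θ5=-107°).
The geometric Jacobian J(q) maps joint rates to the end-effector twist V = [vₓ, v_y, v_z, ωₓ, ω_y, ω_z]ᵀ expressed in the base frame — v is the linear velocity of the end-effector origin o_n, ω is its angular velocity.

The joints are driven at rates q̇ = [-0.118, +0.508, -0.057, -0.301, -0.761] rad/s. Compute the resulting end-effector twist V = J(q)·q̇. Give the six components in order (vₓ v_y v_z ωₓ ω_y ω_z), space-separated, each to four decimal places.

-0.4875 0.9871 0.0493 0.0510 -0.2535 -0.8405

o_n = [-1.2247, -0.5666, 1.6269]
J₁: ẑ×o_n = [0.5666, -1.2247, 0.0000], ω = ẑ
J2: z=[-0.8090, -0.5878, 0.0000] o=[-0.2939, 0.4045, 0.4900] → [-0.6683, 0.9198, 0.2386, -0.8090, -0.5878, 0.0000]
J3: z=[-0.4694, 0.6461, 0.6018] o=[-0.6014, 0.0621, 0.6178] → [1.0304, 0.0986, 0.6979, -0.4694, 0.6461, 0.6018]
J4: z=[-0.8649, -0.4737, -0.1660] o=[-0.5174, -0.3046, 1.2266] → [-0.2331, 0.4637, -0.1085, -0.8649, -0.4737, -0.1660]
J5: z=[-0.2299, 0.0797, 0.9699] o=[-0.4326, -0.4713, 1.2604] → [0.1217, -0.6841, 0.0851, -0.2299, 0.0797, 0.9699]
V = J·q̇ = [-0.4875, 0.9871, 0.0493, 0.0510, -0.2535, -0.8405]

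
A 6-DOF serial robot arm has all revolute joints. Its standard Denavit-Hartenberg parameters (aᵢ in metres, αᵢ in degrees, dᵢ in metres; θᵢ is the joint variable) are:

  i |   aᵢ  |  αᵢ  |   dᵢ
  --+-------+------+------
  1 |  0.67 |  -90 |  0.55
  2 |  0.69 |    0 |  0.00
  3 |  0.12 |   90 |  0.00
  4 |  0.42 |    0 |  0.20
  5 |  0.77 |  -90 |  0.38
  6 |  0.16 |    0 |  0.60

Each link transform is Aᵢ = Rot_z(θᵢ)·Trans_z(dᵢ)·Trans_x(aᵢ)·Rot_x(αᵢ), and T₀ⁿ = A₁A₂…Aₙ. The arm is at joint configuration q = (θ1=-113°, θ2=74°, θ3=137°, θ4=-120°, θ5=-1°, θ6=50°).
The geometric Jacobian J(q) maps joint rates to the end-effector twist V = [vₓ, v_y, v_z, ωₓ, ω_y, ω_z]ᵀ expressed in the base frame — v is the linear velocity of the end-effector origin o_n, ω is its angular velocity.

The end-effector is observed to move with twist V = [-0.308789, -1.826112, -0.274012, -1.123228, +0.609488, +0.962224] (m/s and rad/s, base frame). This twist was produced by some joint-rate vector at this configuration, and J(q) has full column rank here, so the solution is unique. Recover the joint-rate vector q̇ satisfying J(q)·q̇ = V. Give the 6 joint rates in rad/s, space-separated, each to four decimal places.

o_n = [-1.5605, -0.0397, -0.5184]
J₁: ẑ×o_n = [0.0397, -1.5605, 0.0000], ω = ẑ
J2: z=[0.9205, -0.3907, 0.0000] o=[-0.2618, -0.6167, 0.5500] → [0.4174, 0.9834, 0.0238, 0.9205, -0.3907, 0.0000]
J3: z=[0.9205, -0.3907, 0.0000] o=[-0.3361, -0.7918, -0.1133] → [0.1583, 0.3729, 0.2140, 0.9205, -0.3907, 0.0000]
J4: z=[0.2012, 0.4741, -0.8572] o=[-0.2959, -0.6971, -0.0515] → [0.3422, 1.1779, 0.7318, 0.2012, 0.4741, -0.8572]
J5: z=[0.2012, 0.4741, -0.8572] o=[-0.6608, -0.6259, -0.3311] → [0.4137, 0.8089, 0.5445, 0.2012, 0.4741, -0.8572]
J6: z=[-0.1870, 0.8776, 0.4415] o=[-1.3247, -0.5007, -0.8610] → [0.0972, -0.0400, 0.1207, -0.1870, 0.8776, 0.4415]
q̇ = J⁺·V = [0.6030, -0.3750, -0.7230, -0.0950, -0.1500, 0.3380]

0.6030 -0.3750 -0.7230 -0.0950 -0.1500 0.3380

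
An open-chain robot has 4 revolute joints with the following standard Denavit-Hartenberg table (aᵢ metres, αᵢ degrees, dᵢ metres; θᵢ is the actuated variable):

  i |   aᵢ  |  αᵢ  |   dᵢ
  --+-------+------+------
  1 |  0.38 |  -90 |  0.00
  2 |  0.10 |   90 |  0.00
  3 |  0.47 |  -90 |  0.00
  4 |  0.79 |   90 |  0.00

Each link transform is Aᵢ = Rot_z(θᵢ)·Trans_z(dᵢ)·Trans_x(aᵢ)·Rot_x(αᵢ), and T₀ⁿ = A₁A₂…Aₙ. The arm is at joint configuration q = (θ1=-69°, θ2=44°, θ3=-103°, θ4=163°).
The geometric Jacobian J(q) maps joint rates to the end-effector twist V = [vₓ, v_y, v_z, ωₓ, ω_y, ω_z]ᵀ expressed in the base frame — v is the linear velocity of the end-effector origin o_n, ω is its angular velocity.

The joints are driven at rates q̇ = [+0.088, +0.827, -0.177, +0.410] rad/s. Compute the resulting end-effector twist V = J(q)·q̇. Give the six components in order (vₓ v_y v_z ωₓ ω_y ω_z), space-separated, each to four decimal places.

o_n = [0.3807, -0.2156, -0.2802]
J₁: ẑ×o_n = [0.2156, 0.3807, -0.0000], ω = ẑ
J2: z=[0.9336, 0.3584, 0.0000] o=[0.1362, -0.3548, 0.0000] → [-0.1004, 0.2616, 0.0423, 0.9336, 0.3584, 0.0000]
J3: z=[0.2489, -0.6485, 0.7193] o=[0.1620, -0.4219, -0.0695] → [-0.0118, 0.2098, 0.1932, 0.2489, -0.6485, 0.7193]
J4: z=[0.0412, -0.7350, -0.6769] o=[-0.2928, -0.5150, 0.0040] → [0.4116, -0.4442, 0.5074, 0.0412, -0.7350, -0.6769]
V = J·q̇ = [0.1067, 0.0306, 0.2088, 0.7449, 0.1098, -0.3168]

0.1067 0.0306 0.2088 0.7449 0.1098 -0.3168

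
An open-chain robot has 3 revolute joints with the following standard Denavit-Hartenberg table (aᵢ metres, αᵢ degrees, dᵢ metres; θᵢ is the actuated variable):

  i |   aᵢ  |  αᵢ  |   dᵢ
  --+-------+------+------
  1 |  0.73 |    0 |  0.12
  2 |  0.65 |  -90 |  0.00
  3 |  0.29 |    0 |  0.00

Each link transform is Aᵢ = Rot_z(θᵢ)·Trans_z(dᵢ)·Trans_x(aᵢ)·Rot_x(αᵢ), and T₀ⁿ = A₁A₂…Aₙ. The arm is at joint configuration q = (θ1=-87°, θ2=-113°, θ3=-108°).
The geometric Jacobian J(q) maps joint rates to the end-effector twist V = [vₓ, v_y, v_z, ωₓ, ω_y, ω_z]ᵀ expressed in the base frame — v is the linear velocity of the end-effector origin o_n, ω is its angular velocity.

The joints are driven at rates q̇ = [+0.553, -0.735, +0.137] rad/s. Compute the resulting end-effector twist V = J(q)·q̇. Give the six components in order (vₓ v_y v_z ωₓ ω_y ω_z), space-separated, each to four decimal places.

0.4025 0.1299 0.0123 -0.0469 -0.1287 -0.1820

o_n = [-0.4884, -0.5373, 0.3958]
J₁: ẑ×o_n = [0.5373, -0.4884, 0.0000], ω = ẑ
J2: z=[0.0000, 0.0000, 1.0000] o=[0.0382, -0.7290, 0.1200] → [-0.1917, -0.5266, 0.0000, 0.0000, 0.0000, 1.0000]
J3: z=[-0.3420, -0.9397, 0.0000] o=[-0.5726, -0.5067, 0.1200] → [-0.2592, 0.0943, 0.0896, -0.3420, -0.9397, 0.0000]
V = J·q̇ = [0.4025, 0.1299, 0.0123, -0.0469, -0.1287, -0.1820]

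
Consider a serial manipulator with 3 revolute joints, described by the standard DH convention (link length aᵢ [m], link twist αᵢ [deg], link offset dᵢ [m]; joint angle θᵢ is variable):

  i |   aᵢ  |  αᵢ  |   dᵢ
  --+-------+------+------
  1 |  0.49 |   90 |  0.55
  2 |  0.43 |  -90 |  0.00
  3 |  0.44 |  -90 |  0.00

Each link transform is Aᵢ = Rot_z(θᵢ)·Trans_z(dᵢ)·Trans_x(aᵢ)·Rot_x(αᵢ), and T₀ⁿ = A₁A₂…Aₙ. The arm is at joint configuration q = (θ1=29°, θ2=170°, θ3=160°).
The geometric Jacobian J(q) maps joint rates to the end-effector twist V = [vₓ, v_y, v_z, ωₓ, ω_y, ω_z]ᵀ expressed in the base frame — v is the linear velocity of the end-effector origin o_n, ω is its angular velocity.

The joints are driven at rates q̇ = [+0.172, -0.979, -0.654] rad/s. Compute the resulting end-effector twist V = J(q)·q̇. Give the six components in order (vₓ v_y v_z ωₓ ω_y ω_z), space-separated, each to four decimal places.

-0.2755 0.2496 0.0330 -0.3753 0.9113 0.8161

o_n = [0.3414, 0.3613, 0.5529]
J₁: ẑ×o_n = [-0.3613, 0.3414, 0.0000], ω = ẑ
J2: z=[0.4848, -0.8746, 0.0000] o=[0.4286, 0.2376, 0.5500] → [-0.0025, -0.0014, -0.0163, 0.4848, -0.8746, 0.0000]
J3: z=[-0.1519, -0.0842, -0.9848] o=[0.0582, 0.0323, 0.6247] → [0.3301, -0.2898, -0.0261, -0.1519, -0.0842, -0.9848]
V = J·q̇ = [-0.2755, 0.2496, 0.0330, -0.3753, 0.9113, 0.8161]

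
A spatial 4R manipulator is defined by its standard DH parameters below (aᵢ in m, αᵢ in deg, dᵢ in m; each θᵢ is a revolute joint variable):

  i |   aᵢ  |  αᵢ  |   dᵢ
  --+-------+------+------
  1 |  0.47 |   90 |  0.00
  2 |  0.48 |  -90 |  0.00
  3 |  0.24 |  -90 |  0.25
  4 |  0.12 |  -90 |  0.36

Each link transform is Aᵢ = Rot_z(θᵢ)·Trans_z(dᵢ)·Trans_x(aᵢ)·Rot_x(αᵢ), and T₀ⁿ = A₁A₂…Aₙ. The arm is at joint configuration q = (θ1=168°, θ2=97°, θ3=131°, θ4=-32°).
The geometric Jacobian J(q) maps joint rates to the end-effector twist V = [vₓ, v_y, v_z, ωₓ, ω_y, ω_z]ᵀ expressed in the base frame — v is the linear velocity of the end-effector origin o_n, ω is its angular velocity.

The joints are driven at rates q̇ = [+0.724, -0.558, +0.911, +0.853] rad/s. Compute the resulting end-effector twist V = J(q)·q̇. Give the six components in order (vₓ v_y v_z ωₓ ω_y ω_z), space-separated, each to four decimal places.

o_n = [-0.1617, 0.0121, -0.0540]
J₁: ẑ×o_n = [-0.0121, -0.1617, 0.0000], ω = ẑ
J2: z=[0.2079, 0.9781, 0.0000] o=[-0.4597, 0.0977, 0.0000] → [-0.0528, 0.0112, -0.3093, 0.2079, 0.9781, 0.0000]
J3: z=[0.9709, -0.2064, -0.1219] o=[-0.4025, 0.0856, 0.4764] → [0.1005, 0.4856, -0.0216, 0.9709, -0.2064, -0.1219]
J4: z=[0.0464, 0.6608, -0.7491] o=[-0.2162, -0.1392, 0.2897] → [-0.1138, -0.0249, -0.0290, 0.0464, 0.6608, -0.7491]
V = J·q̇ = [0.0152, 0.2978, 0.1282, 0.8080, -0.1701, -0.0260]

0.0152 0.2978 0.1282 0.8080 -0.1701 -0.0260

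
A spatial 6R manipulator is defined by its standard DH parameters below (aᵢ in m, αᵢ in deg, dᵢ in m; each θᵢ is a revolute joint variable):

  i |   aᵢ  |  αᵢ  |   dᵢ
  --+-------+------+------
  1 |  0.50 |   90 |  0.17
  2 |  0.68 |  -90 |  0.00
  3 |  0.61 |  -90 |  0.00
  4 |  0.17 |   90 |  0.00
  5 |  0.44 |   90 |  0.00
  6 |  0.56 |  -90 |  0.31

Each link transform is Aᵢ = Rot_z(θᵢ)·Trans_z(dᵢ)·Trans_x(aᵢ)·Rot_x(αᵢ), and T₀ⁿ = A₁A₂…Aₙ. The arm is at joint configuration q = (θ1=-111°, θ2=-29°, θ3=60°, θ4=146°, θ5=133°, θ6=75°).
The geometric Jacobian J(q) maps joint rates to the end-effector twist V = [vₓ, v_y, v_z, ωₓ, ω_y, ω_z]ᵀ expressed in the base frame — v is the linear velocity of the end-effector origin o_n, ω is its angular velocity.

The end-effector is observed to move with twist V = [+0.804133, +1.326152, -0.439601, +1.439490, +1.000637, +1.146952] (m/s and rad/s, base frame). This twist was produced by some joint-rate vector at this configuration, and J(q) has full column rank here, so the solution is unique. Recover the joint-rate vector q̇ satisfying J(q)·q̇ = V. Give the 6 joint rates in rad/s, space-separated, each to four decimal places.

o_n = [0.7532, -1.1392, -0.5041]
J₁: ẑ×o_n = [1.1392, 0.7532, -0.0000], ω = ẑ
J2: z=[-0.9336, 0.3584, 0.0000] o=[-0.1792, -0.4668, 0.1700] → [-0.2416, -0.6293, 0.2936, -0.9336, 0.3584, 0.0000]
J3: z=[-0.1737, -0.4526, 0.8746] o=[-0.3923, -1.0220, -0.1597] → [0.2583, 0.9421, 0.5388, -0.1737, -0.4526, 0.8746]
J4: z=[0.7382, 0.5279, 0.4199] o=[0.0053, -1.4604, -0.3075] → [-0.2386, 0.4591, -0.1577, 0.7382, 0.5279, 0.4199]
J5: z=[0.5085, -0.0266, -0.8606] o=[-0.0701, -1.3161, -0.3565] → [0.1562, -0.6335, 0.1119, 0.5085, -0.0266, -0.8606]
J6: z=[0.1793, 0.9809, 0.0756] o=[0.3005, -1.4009, -0.1350] → [-0.3818, 0.1004, -0.3971, 0.1793, 0.9809, 0.0756]
q̇ = J⁺·V = [0.9740, -0.4010, 0.1130, 0.9850, 0.4560, 0.7010]

0.9740 -0.4010 0.1130 0.9850 0.4560 0.7010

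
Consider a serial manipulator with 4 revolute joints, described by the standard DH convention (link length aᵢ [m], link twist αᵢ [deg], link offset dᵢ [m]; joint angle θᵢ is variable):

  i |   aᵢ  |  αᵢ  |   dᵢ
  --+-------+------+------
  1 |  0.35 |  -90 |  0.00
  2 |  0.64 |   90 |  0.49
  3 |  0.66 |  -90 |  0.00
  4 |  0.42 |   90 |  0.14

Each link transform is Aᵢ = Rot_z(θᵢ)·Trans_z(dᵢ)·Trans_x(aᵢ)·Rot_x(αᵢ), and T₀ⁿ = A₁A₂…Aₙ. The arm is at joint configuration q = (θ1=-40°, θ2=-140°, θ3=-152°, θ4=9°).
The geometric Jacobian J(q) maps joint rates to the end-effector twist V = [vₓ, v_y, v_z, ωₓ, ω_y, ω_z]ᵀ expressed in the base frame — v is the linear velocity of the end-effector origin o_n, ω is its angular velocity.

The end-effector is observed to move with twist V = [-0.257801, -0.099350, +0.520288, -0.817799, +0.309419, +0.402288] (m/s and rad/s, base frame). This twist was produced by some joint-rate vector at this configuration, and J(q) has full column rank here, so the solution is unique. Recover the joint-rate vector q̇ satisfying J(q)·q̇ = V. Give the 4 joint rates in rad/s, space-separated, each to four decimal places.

0.7410 0.4910 0.7900 0.8830

o_n = [0.3544, -0.4778, -0.1061]
J₁: ẑ×o_n = [0.4778, 0.3544, -0.0000], ω = ẑ
J2: z=[0.6428, 0.7660, 0.0000] o=[0.2681, -0.2250, 0.0000] → [-0.0812, 0.0682, -0.2286, 0.6428, 0.7660, 0.0000]
J3: z=[-0.4924, 0.4132, -0.7660] o=[0.2075, 0.4655, 0.4114] → [-0.9364, -0.3673, 0.4038, -0.4924, 0.4132, -0.7660]
J4: z=[-0.8430, -0.4452, 0.3018] o=[0.3503, -0.0588, 0.0368] → [0.1900, -0.1192, 0.3551, -0.8430, -0.4452, 0.3018]
q̇ = J⁺·V = [0.7410, 0.4910, 0.7900, 0.8830]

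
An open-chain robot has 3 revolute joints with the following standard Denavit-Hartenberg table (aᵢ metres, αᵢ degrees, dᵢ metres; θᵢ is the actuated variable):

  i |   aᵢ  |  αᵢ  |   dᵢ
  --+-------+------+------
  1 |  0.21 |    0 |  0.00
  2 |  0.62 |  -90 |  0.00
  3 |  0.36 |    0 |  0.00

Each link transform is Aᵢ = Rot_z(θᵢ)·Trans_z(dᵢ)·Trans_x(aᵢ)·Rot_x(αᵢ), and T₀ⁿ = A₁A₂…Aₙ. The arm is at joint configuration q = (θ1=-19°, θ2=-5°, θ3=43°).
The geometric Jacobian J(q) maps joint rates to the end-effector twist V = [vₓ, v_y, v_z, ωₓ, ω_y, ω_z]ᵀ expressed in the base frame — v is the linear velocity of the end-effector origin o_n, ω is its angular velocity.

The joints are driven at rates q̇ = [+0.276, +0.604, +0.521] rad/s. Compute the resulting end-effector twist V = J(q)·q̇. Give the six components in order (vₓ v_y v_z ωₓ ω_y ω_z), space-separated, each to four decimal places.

0.2182 0.8169 -0.1372 0.2119 0.4760 0.8800

o_n = [1.0055, -0.4276, -0.2455]
J₁: ẑ×o_n = [0.4276, 1.0055, -0.0000], ω = ẑ
J2: z=[0.0000, 0.0000, 1.0000] o=[0.1986, -0.0684, 0.0000] → [0.3593, 0.8069, -0.0000, 0.0000, 0.0000, 1.0000]
J3: z=[0.4067, 0.9135, 0.0000] o=[0.7650, -0.3205, 0.0000] → [-0.2243, 0.0999, -0.2633, 0.4067, 0.9135, 0.0000]
V = J·q̇ = [0.2182, 0.8169, -0.1372, 0.2119, 0.4760, 0.8800]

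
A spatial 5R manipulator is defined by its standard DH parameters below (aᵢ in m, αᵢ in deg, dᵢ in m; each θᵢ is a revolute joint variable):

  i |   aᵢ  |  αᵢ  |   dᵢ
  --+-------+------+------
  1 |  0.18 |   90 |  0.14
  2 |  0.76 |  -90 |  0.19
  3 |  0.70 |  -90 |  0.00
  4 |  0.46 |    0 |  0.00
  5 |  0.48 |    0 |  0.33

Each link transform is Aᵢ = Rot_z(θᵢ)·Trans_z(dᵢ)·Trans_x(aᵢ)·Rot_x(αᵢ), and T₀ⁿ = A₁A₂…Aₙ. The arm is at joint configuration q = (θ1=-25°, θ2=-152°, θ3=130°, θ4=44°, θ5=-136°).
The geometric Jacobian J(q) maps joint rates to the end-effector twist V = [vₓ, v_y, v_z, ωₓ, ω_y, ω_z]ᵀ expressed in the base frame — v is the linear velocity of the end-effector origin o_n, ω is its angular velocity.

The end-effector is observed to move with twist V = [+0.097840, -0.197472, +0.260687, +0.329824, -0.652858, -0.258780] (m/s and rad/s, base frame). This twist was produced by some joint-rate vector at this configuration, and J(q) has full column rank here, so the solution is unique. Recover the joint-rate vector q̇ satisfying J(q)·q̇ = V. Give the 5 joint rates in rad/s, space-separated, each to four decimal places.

-0.5010 -0.0690 0.0560 0.7890 0.0220

o_n = [0.5054, 0.1778, 0.0665]
J₁: ẑ×o_n = [-0.1778, 0.5054, 0.0000], ω = ẑ
J2: z=[-0.4226, -0.9063, 0.0000] o=[0.1631, -0.0761, 0.1400] → [0.0666, -0.0311, 0.2029, -0.4226, -0.9063, 0.0000]
J3: z=[0.4255, -0.1984, -0.8829] o=[-0.5253, 0.0353, -0.2168] → [0.0696, -1.0307, 0.2651, 0.4255, -0.1984, -0.8829]
J4: z=[0.3414, -0.8684, 0.3596] o=[0.0614, 0.3534, -0.0056] → [0.0006, 0.1351, 0.3257, 0.3414, -0.8684, 0.3596]
J5: z=[0.3414, -0.8684, 0.3596] o=[0.2027, 0.5672, 0.3764] → [0.4092, 0.2147, 0.1300, 0.3414, -0.8684, 0.3596]
q̇ = J⁺·V = [-0.5010, -0.0690, 0.0560, 0.7890, 0.0220]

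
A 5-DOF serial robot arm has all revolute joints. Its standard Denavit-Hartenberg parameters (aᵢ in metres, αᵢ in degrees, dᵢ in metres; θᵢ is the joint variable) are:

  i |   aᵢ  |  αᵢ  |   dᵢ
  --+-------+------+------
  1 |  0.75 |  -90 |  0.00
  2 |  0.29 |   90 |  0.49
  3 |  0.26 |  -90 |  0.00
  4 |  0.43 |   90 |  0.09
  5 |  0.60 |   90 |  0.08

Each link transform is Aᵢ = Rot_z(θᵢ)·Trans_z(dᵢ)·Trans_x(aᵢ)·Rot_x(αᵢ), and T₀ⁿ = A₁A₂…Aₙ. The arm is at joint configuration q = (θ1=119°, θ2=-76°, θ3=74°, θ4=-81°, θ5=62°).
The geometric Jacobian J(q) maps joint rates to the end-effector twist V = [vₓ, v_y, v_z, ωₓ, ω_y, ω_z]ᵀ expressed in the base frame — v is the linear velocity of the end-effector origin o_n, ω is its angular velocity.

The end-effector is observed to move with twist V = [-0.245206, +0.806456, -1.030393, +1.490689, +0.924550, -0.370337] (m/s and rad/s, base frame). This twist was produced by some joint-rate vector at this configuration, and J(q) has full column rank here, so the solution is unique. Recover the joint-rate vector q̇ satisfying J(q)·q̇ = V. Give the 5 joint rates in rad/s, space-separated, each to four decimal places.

-0.5220 -0.9990 -0.1540 -0.3690 0.6860

o_n = [-0.8244, -0.4554, -0.0454]
J₁: ẑ×o_n = [0.4554, -0.8244, 0.0000], ω = ẑ
J2: z=[-0.8746, -0.4848, 0.0000] o=[-0.3636, 0.6560, 0.0000] → [0.0220, -0.0397, 0.7487, -0.8746, -0.4848, 0.0000]
J3: z=[0.4704, -0.8486, 0.2419] o=[-0.8262, 0.4798, 0.2814] → [0.5036, 0.1542, -0.4384, 0.4704, -0.8486, 0.2419]
J4: z=[-0.1283, -0.3370, -0.9327] o=[-1.0532, 0.3738, 0.3509] → [-0.6398, -0.2643, 0.1835, -0.1283, -0.3370, -0.9327]
J5: z=[0.9359, 0.2699, -0.2263] o=[-0.9237, -0.0444, 0.3877] → [-0.2099, 0.3829, -0.4115, 0.9359, 0.2699, -0.2263]
q̇ = J⁺·V = [-0.5220, -0.9990, -0.1540, -0.3690, 0.6860]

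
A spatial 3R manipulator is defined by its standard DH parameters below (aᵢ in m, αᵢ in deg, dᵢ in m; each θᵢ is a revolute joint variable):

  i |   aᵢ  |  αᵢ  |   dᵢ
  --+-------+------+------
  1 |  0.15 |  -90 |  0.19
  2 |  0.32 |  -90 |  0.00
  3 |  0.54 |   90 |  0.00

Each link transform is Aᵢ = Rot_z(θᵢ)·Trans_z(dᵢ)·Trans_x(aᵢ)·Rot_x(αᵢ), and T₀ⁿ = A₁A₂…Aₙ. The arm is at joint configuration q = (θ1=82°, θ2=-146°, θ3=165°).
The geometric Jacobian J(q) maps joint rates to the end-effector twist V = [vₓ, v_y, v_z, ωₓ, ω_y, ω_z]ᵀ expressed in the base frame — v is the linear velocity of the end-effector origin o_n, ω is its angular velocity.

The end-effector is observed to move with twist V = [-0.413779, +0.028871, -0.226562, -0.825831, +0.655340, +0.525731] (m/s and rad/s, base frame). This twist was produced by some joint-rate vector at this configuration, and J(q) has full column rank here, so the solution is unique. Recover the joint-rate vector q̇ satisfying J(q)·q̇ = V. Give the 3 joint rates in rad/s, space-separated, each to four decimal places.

o_n = [0.1825, 0.2946, 0.0773]
J₁: ẑ×o_n = [-0.2946, 0.1825, 0.0000], ω = ẑ
J2: z=[-0.9903, 0.1392, 0.0000] o=[0.0209, 0.1485, 0.1900] → [-0.0157, -0.1116, -0.1671, -0.9903, 0.1392, 0.0000]
J3: z=[0.0778, 0.5538, 0.8290] o=[-0.0160, -0.1142, 0.3689] → [-0.5004, 0.1873, -0.0782, 0.0778, 0.5538, 0.8290]
q̇ = J⁺·V = [-0.2660, 0.9090, 0.9550]

-0.2660 0.9090 0.9550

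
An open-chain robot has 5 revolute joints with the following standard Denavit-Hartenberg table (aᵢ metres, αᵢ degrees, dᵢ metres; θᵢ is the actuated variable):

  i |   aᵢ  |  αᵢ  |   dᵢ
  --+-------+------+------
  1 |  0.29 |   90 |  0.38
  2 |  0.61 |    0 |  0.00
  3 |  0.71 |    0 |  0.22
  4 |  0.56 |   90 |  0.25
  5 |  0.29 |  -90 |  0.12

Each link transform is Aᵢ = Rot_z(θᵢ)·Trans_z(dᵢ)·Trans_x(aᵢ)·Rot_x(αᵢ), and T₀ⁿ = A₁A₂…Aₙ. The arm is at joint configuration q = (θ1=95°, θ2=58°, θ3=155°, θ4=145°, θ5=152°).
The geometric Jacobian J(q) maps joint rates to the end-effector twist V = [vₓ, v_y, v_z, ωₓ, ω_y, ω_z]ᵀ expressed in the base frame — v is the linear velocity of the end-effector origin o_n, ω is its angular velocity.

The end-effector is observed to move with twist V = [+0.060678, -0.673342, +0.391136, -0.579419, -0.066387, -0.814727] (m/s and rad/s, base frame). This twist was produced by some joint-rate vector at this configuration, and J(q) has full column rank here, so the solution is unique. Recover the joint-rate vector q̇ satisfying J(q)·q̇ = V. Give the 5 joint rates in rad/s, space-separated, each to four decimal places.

o_n = [0.5762, 0.3690, 0.3801]
J₁: ẑ×o_n = [-0.3690, 0.5762, 0.0000], ω = ẑ
J2: z=[0.9962, 0.0872, 0.0000] o=[-0.0253, 0.2889, 0.3800] → [0.0000, -0.0001, 0.0274, 0.9962, 0.0872, 0.0000]
J3: z=[0.9962, 0.0872, 0.0000] o=[-0.0534, 0.6109, 0.8973] → [-0.0451, 0.5153, -0.2959, 0.9962, 0.0872, 0.0000]
J4: z=[0.9962, 0.0872, 0.0000] o=[0.2176, 0.0369, 0.5106] → [-0.0114, 0.1300, 0.2996, 0.9962, 0.0872, 0.0000]
J5: z=[0.0030, -0.0348, -0.9994] o=[0.4179, 0.6162, 0.4911] → [-0.2432, -0.1579, 0.0048, 0.0030, -0.0348, -0.9994]
q̇ = J⁺·V = [-0.3670, -0.1610, -0.8730, 0.4510, 0.4480]

-0.3670 -0.1610 -0.8730 0.4510 0.4480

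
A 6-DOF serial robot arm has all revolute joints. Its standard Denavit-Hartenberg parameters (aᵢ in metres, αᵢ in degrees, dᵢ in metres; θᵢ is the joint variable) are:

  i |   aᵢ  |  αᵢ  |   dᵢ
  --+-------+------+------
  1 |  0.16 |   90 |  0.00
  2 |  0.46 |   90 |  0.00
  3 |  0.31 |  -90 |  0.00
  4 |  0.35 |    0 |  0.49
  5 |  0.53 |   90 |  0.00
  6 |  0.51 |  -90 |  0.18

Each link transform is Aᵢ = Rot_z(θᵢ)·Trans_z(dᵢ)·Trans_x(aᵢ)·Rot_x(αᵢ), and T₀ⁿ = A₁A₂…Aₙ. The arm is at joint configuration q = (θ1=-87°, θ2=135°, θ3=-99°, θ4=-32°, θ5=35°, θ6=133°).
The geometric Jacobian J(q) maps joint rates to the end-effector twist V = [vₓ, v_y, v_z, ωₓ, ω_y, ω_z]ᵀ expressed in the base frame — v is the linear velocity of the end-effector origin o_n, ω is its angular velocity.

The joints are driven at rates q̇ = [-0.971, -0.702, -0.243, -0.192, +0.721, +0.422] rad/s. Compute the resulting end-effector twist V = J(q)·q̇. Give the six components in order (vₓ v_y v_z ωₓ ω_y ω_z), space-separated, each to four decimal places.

0.5662 -1.8599 0.1376 0.7929 0.2827 -0.4778

o_n = [0.8997, 0.4759, 1.0912]
J₁: ẑ×o_n = [-0.4759, 0.8997, 0.0000], ω = ẑ
J2: z=[-0.9986, -0.0523, 0.0000] o=[0.0084, -0.1598, 0.0000] → [-0.0571, 1.0897, -0.5882, -0.9986, -0.0523, 0.0000]
J3: z=[0.0370, -0.7061, 0.7071] o=[-0.0086, 0.1650, 0.3253] → [-0.7607, 0.6139, 0.6529, 0.0370, -0.7061, 0.7071]
J4: z=[0.1197, 0.7056, 0.6984] o=[0.2989, 0.1468, 0.2910] → [0.3348, 0.3238, -0.3845, 0.1197, 0.7056, 0.6984]
J5: z=[0.1197, 0.7056, 0.6984] o=[0.6589, 0.3442, 0.7315] → [0.1618, 0.1251, -0.1541, 0.1197, 0.7056, 0.6984]
J6: z=[0.0889, -0.7082, 0.7003] o=[1.1830, 0.3326, 0.6534] → [-0.4104, -0.2373, -0.1879, 0.0889, -0.7082, 0.7003]
V = J·q̇ = [0.5662, -1.8599, 0.1376, 0.7929, 0.2827, -0.4778]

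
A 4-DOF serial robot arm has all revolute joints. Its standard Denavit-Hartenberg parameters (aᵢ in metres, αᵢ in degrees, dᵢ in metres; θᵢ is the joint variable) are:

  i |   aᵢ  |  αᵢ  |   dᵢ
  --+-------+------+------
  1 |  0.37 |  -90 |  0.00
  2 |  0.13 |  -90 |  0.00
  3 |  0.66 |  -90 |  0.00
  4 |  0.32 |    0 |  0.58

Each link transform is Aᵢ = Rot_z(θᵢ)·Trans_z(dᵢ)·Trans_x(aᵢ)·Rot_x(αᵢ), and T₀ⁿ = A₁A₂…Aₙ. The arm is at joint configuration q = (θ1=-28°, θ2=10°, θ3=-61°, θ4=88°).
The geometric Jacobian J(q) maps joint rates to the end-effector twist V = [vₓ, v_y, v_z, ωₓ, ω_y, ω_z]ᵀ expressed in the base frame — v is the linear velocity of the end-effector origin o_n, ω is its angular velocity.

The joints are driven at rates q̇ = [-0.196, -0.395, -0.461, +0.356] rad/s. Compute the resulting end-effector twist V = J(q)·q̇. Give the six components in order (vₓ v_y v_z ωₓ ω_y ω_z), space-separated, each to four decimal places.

o_n = [1.3564, -0.3748, 0.1478]
J₁: ẑ×o_n = [0.3748, 1.3564, -0.0000], ω = ẑ
J2: z=[0.4695, 0.8829, 0.0000] o=[0.3267, -0.1737, 0.0000] → [0.1305, -0.0694, -1.0036, 0.4695, 0.8829, 0.0000]
J3: z=[-0.1533, 0.0815, -0.9848] o=[0.4397, -0.2338, -0.0226] → [-0.1250, -0.8766, -0.0531, -0.1533, 0.0815, -0.9848]
J4: z=[0.5329, -0.8324, -0.1519] o=[0.9890, 0.1279, -0.0781] → [-0.2644, -0.1762, 0.0379, 0.5329, -0.8324, -0.1519]
V = J·q̇ = [-0.1615, 0.1029, 0.4344, 0.0750, -0.6827, 0.2039]

-0.1615 0.1029 0.4344 0.0750 -0.6827 0.2039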